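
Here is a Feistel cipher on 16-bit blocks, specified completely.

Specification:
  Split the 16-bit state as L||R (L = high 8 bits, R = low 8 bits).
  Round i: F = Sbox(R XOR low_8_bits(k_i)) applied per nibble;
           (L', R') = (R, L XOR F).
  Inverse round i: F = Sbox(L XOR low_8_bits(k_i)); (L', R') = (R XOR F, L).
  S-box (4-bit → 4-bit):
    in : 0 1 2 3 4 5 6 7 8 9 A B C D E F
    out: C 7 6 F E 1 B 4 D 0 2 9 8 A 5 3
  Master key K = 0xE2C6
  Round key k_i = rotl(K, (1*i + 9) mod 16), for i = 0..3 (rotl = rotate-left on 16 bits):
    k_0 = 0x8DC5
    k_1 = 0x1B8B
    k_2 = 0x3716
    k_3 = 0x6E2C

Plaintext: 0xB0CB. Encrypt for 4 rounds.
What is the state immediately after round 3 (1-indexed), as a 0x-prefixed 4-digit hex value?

0xFE28

s_0 = plaintext = 0xB0CB
s_1 = Round(s_0, k_0) = 0xCB75
s_2 = Round(s_1, k_1) = 0x75FE
s_3 = Round(s_2, k_2) = 0xFE28
s_4 = Round(s_3, k_3) = 0x2830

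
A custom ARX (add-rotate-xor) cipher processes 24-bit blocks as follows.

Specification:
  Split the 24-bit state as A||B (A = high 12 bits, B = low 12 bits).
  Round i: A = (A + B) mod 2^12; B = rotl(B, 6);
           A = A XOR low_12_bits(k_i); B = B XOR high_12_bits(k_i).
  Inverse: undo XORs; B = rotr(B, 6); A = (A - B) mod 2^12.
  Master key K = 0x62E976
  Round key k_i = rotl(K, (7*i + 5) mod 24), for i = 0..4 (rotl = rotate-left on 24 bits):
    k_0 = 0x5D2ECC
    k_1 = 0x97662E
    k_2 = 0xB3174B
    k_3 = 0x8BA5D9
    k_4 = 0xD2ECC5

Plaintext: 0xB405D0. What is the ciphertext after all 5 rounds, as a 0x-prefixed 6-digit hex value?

0xA294DD

s_0 = plaintext = 0xB405D0
s_1 = Round(s_0, k_0) = 0xFDC1C5
s_2 = Round(s_1, k_1) = 0x78F831
s_3 = Round(s_2, k_2) = 0x88B751
s_4 = Round(s_3, k_3) = 0xA05CE7
s_5 = Round(s_4, k_4) = 0xA294DD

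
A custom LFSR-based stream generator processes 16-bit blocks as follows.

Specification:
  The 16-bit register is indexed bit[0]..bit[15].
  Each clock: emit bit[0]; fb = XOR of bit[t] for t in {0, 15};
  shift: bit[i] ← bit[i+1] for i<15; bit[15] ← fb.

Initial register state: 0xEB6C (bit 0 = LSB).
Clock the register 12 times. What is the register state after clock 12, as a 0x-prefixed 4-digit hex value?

0x6DBE

reg_0 = 0xEB6C
clock 1: out=0, reg = 0xF5B6
clock 2: out=0, reg = 0xFADB
clock 3: out=1, reg = 0x7D6D
clock 4: out=1, reg = 0xBEB6
clock 5: out=0, reg = 0xDF5B
clock 6: out=1, reg = 0x6FAD
clock 7: out=1, reg = 0xB7D6
clock 8: out=0, reg = 0xDBEB
clock 9: out=1, reg = 0x6DF5
clock 10: out=1, reg = 0xB6FA
clock 11: out=0, reg = 0xDB7D
clock 12: out=1, reg = 0x6DBE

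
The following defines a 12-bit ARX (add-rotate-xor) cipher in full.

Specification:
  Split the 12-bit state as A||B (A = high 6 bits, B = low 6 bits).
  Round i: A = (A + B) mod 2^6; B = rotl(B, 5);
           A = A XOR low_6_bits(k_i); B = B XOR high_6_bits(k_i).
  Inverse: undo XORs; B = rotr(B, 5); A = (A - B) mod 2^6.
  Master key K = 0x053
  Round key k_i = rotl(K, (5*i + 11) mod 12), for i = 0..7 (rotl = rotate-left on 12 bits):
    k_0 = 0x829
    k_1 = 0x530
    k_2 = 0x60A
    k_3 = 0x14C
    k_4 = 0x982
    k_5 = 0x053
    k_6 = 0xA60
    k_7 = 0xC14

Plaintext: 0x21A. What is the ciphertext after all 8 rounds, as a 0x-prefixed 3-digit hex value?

s_0 = plaintext = 0x21A
s_1 = Round(s_0, k_0) = 0x2ED
s_2 = Round(s_1, k_1) = 0x222
s_3 = Round(s_2, k_2) = 0x809
s_4 = Round(s_3, k_3) = 0x961
s_5 = Round(s_4, k_4) = 0x116
s_6 = Round(s_5, k_5) = 0x24A
s_7 = Round(s_6, k_6) = 0xCEC
s_8 = Round(s_7, k_7) = 0x2E6

0x2E6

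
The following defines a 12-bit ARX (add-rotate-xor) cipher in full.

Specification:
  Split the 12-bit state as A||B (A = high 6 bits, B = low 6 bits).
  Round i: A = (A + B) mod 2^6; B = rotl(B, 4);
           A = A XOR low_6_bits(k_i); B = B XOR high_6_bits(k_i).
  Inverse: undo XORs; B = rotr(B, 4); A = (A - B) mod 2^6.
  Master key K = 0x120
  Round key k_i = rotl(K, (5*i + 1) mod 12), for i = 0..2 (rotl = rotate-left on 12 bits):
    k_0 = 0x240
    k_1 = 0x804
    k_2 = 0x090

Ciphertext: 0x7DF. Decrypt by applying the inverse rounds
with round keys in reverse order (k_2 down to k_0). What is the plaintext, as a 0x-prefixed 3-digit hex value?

0x631

s_0 = ciphertext = 0x7DF
s_1 = InvRound(s_0, k_2) = 0x6B5
s_2 = InvRound(s_1, k_1) = 0x255
s_3 = InvRound(s_2, k_0) = 0x631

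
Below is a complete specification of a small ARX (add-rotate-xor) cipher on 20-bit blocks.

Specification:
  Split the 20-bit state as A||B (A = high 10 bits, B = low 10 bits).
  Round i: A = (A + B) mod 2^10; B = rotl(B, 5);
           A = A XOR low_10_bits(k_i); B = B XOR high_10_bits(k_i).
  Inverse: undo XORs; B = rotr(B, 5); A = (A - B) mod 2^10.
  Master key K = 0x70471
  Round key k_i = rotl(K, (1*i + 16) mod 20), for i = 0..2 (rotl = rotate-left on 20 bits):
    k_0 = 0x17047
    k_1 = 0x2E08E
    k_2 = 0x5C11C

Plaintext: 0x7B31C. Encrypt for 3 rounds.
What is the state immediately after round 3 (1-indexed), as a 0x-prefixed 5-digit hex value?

0x37DB1

s_0 = plaintext = 0x7B31C
s_1 = Round(s_0, k_0) = 0x53FC4
s_2 = Round(s_1, k_1) = 0x67426
s_3 = Round(s_2, k_2) = 0x37DB1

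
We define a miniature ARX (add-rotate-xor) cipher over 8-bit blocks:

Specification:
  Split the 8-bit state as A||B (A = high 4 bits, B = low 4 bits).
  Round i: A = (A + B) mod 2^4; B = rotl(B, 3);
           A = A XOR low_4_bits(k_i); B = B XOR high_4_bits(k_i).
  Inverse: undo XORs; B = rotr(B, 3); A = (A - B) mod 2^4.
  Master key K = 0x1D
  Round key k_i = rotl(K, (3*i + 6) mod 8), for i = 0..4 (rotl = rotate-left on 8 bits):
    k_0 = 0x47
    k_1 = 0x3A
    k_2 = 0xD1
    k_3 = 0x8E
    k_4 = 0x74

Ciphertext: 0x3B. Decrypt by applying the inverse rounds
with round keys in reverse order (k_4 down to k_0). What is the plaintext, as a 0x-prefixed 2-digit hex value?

0xBB

s_0 = ciphertext = 0x3B
s_1 = InvRound(s_0, k_4) = 0xE9
s_2 = InvRound(s_1, k_3) = 0xE2
s_3 = InvRound(s_2, k_2) = 0x0F
s_4 = InvRound(s_3, k_1) = 0x19
s_5 = InvRound(s_4, k_0) = 0xBB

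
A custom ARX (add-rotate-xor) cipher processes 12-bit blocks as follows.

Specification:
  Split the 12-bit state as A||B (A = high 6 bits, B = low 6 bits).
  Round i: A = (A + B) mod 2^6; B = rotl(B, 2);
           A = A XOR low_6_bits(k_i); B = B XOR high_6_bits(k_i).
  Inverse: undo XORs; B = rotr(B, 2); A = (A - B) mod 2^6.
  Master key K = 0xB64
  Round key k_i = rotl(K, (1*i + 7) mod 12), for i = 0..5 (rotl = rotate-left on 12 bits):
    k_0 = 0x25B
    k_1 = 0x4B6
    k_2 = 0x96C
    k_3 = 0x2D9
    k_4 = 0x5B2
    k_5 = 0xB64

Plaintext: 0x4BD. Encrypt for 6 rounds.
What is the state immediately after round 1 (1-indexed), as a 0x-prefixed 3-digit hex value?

s_0 = plaintext = 0x4BD
s_1 = Round(s_0, k_0) = 0x53E
s_2 = Round(s_1, k_1) = 0x929
s_3 = Round(s_2, k_2) = 0x843
s_4 = Round(s_3, k_3) = 0xF47
s_5 = Round(s_4, k_4) = 0xD8A
s_6 = Round(s_5, k_5) = 0x905

0x53E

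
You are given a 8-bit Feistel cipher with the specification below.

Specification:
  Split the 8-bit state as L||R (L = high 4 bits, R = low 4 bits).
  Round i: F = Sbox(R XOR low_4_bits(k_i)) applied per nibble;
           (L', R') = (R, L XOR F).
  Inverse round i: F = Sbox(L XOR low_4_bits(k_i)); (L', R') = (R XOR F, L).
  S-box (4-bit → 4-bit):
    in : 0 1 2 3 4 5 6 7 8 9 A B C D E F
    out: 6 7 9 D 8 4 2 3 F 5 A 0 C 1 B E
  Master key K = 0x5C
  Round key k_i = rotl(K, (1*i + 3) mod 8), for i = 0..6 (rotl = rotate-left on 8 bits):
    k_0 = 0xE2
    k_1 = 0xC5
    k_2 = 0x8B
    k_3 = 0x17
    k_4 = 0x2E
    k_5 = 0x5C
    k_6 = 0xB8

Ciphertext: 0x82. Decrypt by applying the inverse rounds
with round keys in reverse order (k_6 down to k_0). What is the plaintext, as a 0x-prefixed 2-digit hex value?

s_0 = ciphertext = 0x82
s_1 = InvRound(s_0, k_6) = 0x48
s_2 = InvRound(s_1, k_5) = 0x74
s_3 = InvRound(s_2, k_4) = 0x17
s_4 = InvRound(s_3, k_3) = 0x51
s_5 = InvRound(s_4, k_2) = 0xA5
s_6 = InvRound(s_5, k_1) = 0xBA
s_7 = InvRound(s_6, k_0) = 0xFB

0xFB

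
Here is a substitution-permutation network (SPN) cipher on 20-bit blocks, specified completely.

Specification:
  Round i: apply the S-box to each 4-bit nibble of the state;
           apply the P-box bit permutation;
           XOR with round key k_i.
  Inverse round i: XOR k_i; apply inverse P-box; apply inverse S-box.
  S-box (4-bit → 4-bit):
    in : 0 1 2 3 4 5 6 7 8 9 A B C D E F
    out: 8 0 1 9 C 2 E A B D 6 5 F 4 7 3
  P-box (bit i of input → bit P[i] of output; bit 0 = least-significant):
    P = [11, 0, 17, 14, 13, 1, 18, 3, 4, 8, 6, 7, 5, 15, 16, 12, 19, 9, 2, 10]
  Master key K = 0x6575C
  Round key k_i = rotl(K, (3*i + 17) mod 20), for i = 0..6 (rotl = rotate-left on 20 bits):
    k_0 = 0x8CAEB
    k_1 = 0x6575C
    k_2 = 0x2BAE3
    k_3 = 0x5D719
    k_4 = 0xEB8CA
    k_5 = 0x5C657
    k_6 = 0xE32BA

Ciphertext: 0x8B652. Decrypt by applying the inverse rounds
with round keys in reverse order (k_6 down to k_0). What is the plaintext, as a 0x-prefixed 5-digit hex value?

0x3CF70

s_0 = ciphertext = 0x8B652
s_1 = InvRound(s_0, k_6) = 0x0F44D
s_2 = InvRound(s_1, k_5) = 0x542C1
s_3 = InvRound(s_2, k_4) = 0xF618C
s_4 = InvRound(s_3, k_3) = 0xC732A
s_5 = InvRound(s_4, k_2) = 0x2564C
s_6 = InvRound(s_5, k_1) = 0x11FD1
s_7 = InvRound(s_6, k_0) = 0x3CF70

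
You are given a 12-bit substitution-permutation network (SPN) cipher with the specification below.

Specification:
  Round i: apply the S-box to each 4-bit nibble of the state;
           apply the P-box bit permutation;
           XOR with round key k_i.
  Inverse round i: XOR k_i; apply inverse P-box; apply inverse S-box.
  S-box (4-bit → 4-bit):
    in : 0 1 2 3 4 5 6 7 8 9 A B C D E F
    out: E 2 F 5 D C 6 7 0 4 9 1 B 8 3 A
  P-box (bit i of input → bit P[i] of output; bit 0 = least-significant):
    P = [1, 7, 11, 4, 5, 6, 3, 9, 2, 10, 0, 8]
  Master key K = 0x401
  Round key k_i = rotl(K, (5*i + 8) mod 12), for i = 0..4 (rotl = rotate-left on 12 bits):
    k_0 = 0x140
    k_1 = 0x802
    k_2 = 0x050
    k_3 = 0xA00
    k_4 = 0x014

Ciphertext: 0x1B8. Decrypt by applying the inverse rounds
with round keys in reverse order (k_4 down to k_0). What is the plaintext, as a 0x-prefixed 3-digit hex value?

s_0 = ciphertext = 0x1B8
s_1 = InvRound(s_0, k_4) = 0xA31
s_2 = InvRound(s_1, k_3) = 0x9BD
s_3 = InvRound(s_2, k_2) = 0x476
s_4 = InvRound(s_3, k_1) = 0xEE5
s_5 = InvRound(s_4, k_0) = 0x2A6

0x2A6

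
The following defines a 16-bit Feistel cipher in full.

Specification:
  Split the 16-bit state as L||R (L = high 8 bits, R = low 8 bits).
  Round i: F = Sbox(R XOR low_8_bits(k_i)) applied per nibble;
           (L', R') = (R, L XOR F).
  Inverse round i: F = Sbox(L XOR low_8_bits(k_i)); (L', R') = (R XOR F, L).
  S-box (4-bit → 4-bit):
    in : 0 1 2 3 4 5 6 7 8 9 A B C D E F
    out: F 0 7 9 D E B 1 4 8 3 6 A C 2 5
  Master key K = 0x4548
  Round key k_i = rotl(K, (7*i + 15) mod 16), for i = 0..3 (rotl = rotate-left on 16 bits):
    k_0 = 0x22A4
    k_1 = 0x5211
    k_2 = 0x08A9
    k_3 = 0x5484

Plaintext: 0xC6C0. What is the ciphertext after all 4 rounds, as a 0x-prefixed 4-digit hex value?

0xB8E9

s_0 = plaintext = 0xC6C0
s_1 = Round(s_0, k_0) = 0xC07B
s_2 = Round(s_1, k_1) = 0x7B73
s_3 = Round(s_2, k_2) = 0x73B8
s_4 = Round(s_3, k_3) = 0xB8E9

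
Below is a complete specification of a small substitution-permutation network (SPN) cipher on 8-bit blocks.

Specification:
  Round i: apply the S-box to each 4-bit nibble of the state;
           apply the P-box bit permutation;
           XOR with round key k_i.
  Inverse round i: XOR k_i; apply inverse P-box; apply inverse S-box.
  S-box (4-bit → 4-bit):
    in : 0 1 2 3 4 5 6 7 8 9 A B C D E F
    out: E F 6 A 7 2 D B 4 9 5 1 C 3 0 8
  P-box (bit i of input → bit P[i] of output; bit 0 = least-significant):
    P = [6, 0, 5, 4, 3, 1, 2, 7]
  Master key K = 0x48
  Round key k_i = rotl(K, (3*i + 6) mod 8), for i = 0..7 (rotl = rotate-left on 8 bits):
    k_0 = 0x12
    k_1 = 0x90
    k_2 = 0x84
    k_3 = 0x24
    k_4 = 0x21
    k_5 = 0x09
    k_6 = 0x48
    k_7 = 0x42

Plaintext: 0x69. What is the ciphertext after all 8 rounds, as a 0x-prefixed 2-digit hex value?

0xE6

s_0 = plaintext = 0x69
s_1 = Round(s_0, k_0) = 0xCE
s_2 = Round(s_1, k_1) = 0x14
s_3 = Round(s_2, k_2) = 0x6B
s_4 = Round(s_3, k_3) = 0xE8
s_5 = Round(s_4, k_4) = 0x01
s_6 = Round(s_5, k_5) = 0xFE
s_7 = Round(s_6, k_6) = 0xC8
s_8 = Round(s_7, k_7) = 0xE6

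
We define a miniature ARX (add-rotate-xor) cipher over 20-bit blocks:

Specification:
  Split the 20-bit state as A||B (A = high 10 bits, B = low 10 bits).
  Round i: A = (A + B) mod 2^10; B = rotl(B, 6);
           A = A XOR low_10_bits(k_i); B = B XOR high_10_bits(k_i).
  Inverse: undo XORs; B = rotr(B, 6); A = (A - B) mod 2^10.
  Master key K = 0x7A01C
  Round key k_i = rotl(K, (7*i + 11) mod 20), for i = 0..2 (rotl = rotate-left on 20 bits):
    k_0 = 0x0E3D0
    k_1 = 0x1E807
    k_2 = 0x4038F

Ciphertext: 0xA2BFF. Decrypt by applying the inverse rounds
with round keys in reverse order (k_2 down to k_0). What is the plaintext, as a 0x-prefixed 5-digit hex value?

s_0 = ciphertext = 0xA2BFF
s_1 = InvRound(s_0, k_2) = 0x42BFB
s_2 = InvRound(s_1, k_1) = 0x3BC1E
s_3 = InvRound(s_2, k_0) = 0x37E60

0x37E60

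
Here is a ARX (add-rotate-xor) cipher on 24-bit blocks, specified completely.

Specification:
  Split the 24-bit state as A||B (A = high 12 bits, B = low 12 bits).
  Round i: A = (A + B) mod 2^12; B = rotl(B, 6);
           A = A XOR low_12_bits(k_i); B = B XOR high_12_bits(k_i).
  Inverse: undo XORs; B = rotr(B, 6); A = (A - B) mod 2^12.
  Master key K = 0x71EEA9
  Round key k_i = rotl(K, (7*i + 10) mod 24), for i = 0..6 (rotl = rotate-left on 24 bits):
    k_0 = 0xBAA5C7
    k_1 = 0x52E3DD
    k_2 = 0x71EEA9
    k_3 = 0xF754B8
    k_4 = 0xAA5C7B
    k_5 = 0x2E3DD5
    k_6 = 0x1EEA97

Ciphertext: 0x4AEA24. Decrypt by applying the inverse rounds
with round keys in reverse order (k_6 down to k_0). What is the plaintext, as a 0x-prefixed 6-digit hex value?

0x0C6E4F

s_0 = ciphertext = 0x4AEA24
s_1 = InvRound(s_0, k_6) = 0xB8A2AF
s_2 = InvRound(s_1, k_5) = 0x35E301
s_3 = InvRound(s_2, k_4) = 0x5FF926
s_4 = InvRound(s_3, k_3) = 0xC6E4D9
s_5 = InvRound(s_4, k_2) = 0x0F81CF
s_6 = InvRound(s_5, k_1) = 0xAD2853
s_7 = InvRound(s_6, k_0) = 0x0C6E4F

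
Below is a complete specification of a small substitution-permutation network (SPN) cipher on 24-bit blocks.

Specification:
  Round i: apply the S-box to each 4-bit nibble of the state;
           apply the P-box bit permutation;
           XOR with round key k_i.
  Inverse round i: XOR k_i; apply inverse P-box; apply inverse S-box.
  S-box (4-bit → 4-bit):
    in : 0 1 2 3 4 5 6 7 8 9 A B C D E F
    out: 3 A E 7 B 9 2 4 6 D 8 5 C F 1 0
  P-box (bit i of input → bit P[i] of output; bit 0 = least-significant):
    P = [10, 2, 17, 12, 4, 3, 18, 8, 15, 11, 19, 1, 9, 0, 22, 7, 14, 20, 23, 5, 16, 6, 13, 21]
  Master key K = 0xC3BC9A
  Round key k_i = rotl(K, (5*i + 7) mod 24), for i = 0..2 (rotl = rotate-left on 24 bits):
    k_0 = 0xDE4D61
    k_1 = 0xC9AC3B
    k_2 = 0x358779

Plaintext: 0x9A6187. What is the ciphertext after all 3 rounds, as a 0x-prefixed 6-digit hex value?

s_0 = plaintext = 0x9A6187
s_1 = Round(s_0, k_0) = 0xF9654A
s_2 = Round(s_1, k_1) = 0x497D00
s_3 = Round(s_2, k_2) = 0xDC4B07

0xDC4B07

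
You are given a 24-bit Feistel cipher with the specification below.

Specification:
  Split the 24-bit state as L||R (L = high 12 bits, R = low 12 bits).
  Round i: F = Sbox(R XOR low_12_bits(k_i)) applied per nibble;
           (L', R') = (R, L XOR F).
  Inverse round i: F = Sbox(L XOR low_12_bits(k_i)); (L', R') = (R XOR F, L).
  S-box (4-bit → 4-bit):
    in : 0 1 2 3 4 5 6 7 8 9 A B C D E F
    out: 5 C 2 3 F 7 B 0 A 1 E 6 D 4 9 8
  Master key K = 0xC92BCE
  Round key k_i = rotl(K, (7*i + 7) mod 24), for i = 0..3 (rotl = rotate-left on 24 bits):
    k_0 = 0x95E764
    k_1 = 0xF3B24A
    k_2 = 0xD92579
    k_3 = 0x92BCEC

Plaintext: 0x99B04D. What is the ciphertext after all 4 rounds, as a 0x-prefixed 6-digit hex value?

0xAD6DF6

s_0 = plaintext = 0x99B04D
s_1 = Round(s_0, k_0) = 0x04D9BA
s_2 = Round(s_1, k_1) = 0x9BA6C8
s_3 = Round(s_2, k_2) = 0x6C8AD6
s_4 = Round(s_3, k_3) = 0xAD6DF6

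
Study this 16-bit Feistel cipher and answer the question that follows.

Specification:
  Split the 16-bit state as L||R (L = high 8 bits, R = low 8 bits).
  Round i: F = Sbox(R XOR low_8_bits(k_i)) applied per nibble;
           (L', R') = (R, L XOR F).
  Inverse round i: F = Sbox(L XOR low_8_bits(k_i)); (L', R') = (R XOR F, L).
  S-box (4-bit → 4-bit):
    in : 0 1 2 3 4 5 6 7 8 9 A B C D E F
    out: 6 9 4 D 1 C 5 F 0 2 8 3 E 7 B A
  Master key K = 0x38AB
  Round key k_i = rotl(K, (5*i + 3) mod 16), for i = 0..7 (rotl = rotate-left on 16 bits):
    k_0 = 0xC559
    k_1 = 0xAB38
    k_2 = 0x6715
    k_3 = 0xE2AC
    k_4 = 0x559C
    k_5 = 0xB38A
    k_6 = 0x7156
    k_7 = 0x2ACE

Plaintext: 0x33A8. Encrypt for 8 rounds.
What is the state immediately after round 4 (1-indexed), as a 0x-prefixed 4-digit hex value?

0x489D

s_0 = plaintext = 0x33A8
s_1 = Round(s_0, k_0) = 0xA89A
s_2 = Round(s_1, k_1) = 0x9A2C
s_3 = Round(s_2, k_2) = 0x2C48
s_4 = Round(s_3, k_3) = 0x489D
s_5 = Round(s_4, k_4) = 0x9D21
s_6 = Round(s_5, k_5) = 0x211E
s_7 = Round(s_6, k_6) = 0x1E31
s_8 = Round(s_7, k_7) = 0x31B4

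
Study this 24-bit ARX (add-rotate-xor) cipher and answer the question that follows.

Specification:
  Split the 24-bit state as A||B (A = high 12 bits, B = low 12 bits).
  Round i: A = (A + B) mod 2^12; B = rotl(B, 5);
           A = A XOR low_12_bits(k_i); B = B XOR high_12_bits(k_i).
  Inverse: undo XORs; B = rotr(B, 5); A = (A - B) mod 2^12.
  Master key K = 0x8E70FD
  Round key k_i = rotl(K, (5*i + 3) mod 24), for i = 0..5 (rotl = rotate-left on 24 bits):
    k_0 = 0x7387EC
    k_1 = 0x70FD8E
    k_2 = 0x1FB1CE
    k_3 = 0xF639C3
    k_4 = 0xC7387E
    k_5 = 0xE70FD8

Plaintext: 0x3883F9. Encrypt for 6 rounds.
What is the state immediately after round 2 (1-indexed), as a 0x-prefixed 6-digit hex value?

s_0 = plaintext = 0x3883F9
s_1 = Round(s_0, k_0) = 0x06D81F
s_2 = Round(s_1, k_1) = 0x5024FF
s_3 = Round(s_2, k_2) = 0xBCFE12
s_4 = Round(s_3, k_3) = 0x022D3F
s_5 = Round(s_4, k_4) = 0x51FB89
s_6 = Round(s_5, k_5) = 0xF70F47

0x5024FF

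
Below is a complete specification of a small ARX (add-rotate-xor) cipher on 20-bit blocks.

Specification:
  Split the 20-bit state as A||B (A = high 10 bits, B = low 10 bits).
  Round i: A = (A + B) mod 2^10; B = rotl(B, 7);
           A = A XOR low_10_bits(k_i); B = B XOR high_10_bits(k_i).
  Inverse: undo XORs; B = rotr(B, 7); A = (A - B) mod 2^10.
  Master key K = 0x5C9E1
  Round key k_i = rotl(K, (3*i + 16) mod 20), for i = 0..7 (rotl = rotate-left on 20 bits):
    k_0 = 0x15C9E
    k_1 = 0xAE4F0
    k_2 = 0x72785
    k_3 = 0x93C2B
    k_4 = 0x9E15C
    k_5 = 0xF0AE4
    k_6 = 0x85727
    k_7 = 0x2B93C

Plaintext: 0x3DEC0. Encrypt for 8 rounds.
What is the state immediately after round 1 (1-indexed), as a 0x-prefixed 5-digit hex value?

s_0 = plaintext = 0x3DEC0
s_1 = Round(s_0, k_0) = 0xCA40F
s_2 = Round(s_1, k_1) = 0xF2138
s_3 = Round(s_2, k_2) = 0xA15EE
s_4 = Round(s_3, k_3) = 0x16172
s_5 = Round(s_4, k_4) = 0x25B56
s_6 = Round(s_5, k_5) = 0x420A8
s_7 = Round(s_6, k_6) = 0xA5E00
s_8 = Round(s_7, k_7) = 0x6ACEE

0xCA40F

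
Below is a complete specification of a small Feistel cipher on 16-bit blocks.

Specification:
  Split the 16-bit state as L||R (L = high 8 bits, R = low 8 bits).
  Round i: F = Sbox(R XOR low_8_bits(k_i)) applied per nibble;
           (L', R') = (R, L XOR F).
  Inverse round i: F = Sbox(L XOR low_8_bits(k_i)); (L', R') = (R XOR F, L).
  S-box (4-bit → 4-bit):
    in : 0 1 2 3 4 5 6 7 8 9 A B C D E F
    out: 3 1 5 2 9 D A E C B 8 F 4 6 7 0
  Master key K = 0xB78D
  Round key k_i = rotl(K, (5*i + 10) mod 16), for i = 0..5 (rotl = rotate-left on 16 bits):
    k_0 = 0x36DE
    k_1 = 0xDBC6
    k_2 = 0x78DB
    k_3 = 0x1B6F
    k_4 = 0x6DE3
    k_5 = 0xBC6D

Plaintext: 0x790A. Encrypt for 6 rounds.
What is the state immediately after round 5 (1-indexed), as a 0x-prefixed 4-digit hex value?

s_0 = plaintext = 0x790A
s_1 = Round(s_0, k_0) = 0x0A10
s_2 = Round(s_1, k_1) = 0x1060
s_3 = Round(s_2, k_2) = 0x60EF
s_4 = Round(s_3, k_3) = 0xEFA3
s_5 = Round(s_4, k_4) = 0xA37C
s_6 = Round(s_5, k_5) = 0x7CB2

0xA37C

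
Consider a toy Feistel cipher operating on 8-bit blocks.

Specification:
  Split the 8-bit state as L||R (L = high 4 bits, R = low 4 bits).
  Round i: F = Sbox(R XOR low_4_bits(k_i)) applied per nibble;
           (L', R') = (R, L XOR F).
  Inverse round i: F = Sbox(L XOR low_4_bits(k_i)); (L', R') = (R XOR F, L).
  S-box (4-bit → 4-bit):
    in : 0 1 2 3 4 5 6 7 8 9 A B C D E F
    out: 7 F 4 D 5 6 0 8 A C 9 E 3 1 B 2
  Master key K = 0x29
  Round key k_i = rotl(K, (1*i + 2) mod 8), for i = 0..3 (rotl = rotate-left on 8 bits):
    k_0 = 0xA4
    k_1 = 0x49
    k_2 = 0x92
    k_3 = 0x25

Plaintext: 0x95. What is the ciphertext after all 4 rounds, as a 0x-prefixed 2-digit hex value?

s_0 = plaintext = 0x95
s_1 = Round(s_0, k_0) = 0x56
s_2 = Round(s_1, k_1) = 0x67
s_3 = Round(s_2, k_2) = 0x70
s_4 = Round(s_3, k_3) = 0x01

0x01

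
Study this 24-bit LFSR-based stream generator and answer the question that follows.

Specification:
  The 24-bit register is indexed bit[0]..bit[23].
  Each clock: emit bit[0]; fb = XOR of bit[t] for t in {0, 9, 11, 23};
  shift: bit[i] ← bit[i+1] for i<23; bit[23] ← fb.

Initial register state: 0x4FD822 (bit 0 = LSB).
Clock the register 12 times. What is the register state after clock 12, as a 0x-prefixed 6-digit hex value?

reg_0 = 0x4FD822
clock 1: out=0, reg = 0xA7EC11
clock 2: out=1, reg = 0xD3F608
clock 3: out=0, reg = 0x69FB04
clock 4: out=0, reg = 0x34FD82
clock 5: out=0, reg = 0x9A7EC1
clock 6: out=1, reg = 0x4D3F60
clock 7: out=0, reg = 0x269FB0
clock 8: out=0, reg = 0x134FD8
clock 9: out=0, reg = 0x09A7EC
clock 10: out=0, reg = 0x84D3F6
clock 11: out=0, reg = 0x4269FB
clock 12: out=1, reg = 0x2134FD

0x2134FD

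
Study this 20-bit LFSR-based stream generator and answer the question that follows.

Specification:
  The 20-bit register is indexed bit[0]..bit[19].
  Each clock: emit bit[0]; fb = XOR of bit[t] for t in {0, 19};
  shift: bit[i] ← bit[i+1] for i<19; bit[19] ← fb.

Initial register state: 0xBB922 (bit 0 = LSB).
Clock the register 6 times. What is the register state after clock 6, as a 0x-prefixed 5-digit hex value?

0x86EE4

reg_0 = 0xBB922
clock 1: out=0, reg = 0xDDC91
clock 2: out=1, reg = 0x6EE48
clock 3: out=0, reg = 0x37724
clock 4: out=0, reg = 0x1BB92
clock 5: out=0, reg = 0x0DDC9
clock 6: out=1, reg = 0x86EE4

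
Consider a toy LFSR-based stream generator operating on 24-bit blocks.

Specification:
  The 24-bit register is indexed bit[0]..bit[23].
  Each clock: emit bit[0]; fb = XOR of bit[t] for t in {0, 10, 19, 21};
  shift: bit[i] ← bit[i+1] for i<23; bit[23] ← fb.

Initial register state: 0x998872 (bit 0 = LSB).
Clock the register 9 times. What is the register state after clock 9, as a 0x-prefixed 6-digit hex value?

0x8FCCC4

reg_0 = 0x998872
clock 1: out=0, reg = 0xCCC439
clock 2: out=1, reg = 0xE6621C
clock 3: out=0, reg = 0xF3310E
clock 4: out=0, reg = 0xF99887
clock 5: out=1, reg = 0xFCCC43
clock 6: out=1, reg = 0x7E6621
clock 7: out=1, reg = 0x3F3310
clock 8: out=0, reg = 0x1F9988
clock 9: out=0, reg = 0x8FCCC4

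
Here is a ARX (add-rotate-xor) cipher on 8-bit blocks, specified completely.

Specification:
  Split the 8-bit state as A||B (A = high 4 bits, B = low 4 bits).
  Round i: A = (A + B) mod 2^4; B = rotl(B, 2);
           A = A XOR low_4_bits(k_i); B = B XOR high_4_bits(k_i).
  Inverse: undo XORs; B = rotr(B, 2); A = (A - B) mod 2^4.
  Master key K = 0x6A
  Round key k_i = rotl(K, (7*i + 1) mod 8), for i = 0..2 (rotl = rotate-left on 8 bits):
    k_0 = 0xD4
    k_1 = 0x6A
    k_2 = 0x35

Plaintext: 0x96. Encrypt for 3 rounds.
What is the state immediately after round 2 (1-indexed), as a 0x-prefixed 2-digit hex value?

s_0 = plaintext = 0x96
s_1 = Round(s_0, k_0) = 0xB4
s_2 = Round(s_1, k_1) = 0x57
s_3 = Round(s_2, k_2) = 0x9E

0x57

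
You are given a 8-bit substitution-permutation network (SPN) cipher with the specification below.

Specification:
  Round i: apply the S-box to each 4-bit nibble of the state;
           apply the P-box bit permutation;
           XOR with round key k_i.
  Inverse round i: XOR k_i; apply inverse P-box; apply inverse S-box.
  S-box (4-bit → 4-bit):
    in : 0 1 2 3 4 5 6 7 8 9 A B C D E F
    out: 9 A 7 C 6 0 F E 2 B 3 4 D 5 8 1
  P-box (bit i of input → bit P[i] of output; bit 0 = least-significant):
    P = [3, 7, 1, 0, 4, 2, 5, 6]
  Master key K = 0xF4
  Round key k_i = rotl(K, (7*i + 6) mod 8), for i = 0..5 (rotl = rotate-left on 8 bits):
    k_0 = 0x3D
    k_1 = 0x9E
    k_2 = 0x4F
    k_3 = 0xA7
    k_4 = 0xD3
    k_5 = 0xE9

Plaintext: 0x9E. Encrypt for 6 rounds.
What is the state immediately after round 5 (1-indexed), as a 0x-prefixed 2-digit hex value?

s_0 = plaintext = 0x9E
s_1 = Round(s_0, k_0) = 0x68
s_2 = Round(s_1, k_1) = 0x6A
s_3 = Round(s_2, k_2) = 0xB3
s_4 = Round(s_3, k_3) = 0x84
s_5 = Round(s_4, k_4) = 0x55
s_6 = Round(s_5, k_5) = 0xE9

0x55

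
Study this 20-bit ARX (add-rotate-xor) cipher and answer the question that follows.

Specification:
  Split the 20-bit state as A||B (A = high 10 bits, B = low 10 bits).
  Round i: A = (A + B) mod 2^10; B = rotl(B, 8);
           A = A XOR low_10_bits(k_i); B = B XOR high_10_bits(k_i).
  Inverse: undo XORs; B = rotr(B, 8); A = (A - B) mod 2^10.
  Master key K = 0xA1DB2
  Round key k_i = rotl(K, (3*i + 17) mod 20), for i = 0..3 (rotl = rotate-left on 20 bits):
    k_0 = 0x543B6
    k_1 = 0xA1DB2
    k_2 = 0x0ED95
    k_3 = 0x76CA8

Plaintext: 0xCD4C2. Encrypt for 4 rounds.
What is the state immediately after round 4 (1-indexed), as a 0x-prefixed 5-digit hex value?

0x4ED30

s_0 = plaintext = 0xCD4C2
s_1 = Round(s_0, k_0) = 0x10760
s_2 = Round(s_1, k_1) = 0x84E5F
s_3 = Round(s_2, k_2) = 0x79FAC
s_4 = Round(s_3, k_3) = 0x4ED30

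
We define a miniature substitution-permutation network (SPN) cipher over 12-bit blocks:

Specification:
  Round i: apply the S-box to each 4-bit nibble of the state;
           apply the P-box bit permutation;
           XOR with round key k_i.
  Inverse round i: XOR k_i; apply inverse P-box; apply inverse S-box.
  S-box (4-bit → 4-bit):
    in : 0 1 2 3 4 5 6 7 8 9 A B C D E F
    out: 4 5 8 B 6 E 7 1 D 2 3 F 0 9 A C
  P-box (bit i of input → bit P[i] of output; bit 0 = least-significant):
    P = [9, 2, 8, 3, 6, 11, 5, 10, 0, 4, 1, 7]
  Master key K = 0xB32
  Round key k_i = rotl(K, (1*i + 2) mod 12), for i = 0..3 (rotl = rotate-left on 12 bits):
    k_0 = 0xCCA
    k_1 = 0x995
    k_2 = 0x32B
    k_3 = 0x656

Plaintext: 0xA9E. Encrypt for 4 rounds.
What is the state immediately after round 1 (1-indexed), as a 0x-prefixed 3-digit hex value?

0x4D7

s_0 = plaintext = 0xA9E
s_1 = Round(s_0, k_0) = 0x4D7
s_2 = Round(s_1, k_1) = 0xFC7
s_3 = Round(s_2, k_2) = 0x1A9
s_4 = Round(s_3, k_3) = 0xE11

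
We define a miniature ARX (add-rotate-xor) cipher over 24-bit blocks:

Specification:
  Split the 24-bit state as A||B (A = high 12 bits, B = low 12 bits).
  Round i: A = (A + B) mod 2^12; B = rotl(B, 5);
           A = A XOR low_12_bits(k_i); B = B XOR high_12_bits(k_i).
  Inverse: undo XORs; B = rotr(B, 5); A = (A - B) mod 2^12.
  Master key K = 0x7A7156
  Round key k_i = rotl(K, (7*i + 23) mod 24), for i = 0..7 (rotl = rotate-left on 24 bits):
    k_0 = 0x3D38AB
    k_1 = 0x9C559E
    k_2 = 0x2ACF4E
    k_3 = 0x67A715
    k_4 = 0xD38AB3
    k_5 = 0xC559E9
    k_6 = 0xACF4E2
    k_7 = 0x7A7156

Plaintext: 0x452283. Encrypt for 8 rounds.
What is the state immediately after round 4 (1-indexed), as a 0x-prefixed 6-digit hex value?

s_0 = plaintext = 0x452283
s_1 = Round(s_0, k_0) = 0xE7E3B6
s_2 = Round(s_1, k_1) = 0x7AAF02
s_3 = Round(s_2, k_2) = 0x9E22F2
s_4 = Round(s_3, k_3) = 0xBC183F
s_5 = Round(s_4, k_4) = 0xEB3AC8
s_6 = Round(s_5, k_5) = 0x092540
s_7 = Round(s_6, k_6) = 0x1302C5
s_8 = Round(s_7, k_7) = 0x2A3F02

0xBC183F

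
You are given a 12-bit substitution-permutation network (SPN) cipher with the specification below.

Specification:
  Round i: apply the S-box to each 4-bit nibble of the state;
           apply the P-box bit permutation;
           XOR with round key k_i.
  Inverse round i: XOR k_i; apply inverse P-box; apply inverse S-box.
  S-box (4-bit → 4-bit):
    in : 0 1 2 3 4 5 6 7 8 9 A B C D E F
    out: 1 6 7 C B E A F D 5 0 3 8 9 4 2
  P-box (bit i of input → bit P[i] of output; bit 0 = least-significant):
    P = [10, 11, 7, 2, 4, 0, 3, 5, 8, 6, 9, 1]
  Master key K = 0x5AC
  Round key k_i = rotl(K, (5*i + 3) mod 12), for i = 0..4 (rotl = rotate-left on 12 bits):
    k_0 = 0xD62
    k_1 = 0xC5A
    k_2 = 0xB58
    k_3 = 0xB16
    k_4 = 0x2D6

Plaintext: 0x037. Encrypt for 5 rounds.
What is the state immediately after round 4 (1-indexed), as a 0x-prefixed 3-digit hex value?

s_0 = plaintext = 0x037
s_1 = Round(s_0, k_0) = 0x0CE
s_2 = Round(s_1, k_1) = 0xDFA
s_3 = Round(s_2, k_2) = 0xA5B
s_4 = Round(s_3, k_3) = 0x73F
s_5 = Round(s_4, k_4) = 0x9BC

0x73F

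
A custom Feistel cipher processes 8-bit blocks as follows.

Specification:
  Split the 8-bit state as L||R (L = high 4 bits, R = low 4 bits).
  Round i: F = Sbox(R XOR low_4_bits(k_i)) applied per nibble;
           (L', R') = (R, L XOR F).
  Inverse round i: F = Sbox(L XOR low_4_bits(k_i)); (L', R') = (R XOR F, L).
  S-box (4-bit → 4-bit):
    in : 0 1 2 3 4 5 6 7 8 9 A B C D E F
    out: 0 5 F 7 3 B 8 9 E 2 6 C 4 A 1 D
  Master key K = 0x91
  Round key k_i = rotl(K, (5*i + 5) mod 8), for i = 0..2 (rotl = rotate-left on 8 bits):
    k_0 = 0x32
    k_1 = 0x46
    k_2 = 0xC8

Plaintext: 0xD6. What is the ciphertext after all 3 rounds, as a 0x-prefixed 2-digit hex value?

0x8E

s_0 = plaintext = 0xD6
s_1 = Round(s_0, k_0) = 0x6E
s_2 = Round(s_1, k_1) = 0xE8
s_3 = Round(s_2, k_2) = 0x8E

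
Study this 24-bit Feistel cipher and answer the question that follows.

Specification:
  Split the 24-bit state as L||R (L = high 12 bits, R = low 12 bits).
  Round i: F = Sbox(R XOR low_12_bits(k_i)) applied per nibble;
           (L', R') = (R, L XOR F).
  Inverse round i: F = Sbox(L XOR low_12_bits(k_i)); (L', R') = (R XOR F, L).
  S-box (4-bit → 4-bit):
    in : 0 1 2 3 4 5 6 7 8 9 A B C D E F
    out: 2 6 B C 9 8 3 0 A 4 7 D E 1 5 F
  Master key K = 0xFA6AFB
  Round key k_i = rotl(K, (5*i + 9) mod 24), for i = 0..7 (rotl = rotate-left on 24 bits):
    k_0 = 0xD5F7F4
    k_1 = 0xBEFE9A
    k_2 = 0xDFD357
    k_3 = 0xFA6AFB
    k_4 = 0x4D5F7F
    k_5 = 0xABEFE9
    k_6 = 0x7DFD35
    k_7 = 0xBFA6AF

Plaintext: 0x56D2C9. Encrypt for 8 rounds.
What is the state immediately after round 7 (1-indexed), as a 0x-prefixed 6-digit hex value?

s_0 = plaintext = 0x56D2C9
s_1 = Round(s_0, k_0) = 0x2C9DAC
s_2 = Round(s_1, k_1) = 0xDACE0A
s_3 = Round(s_2, k_2) = 0xE0AC2D
s_4 = Round(s_3, k_3) = 0xC2DD19
s_5 = Round(s_4, k_4) = 0xD1971E
s_6 = Round(s_5, k_5) = 0x71E7E9
s_7 = Round(s_6, k_6) = 0x7E9000
s_8 = Round(s_7, k_7) = 0x000496

0x7E9000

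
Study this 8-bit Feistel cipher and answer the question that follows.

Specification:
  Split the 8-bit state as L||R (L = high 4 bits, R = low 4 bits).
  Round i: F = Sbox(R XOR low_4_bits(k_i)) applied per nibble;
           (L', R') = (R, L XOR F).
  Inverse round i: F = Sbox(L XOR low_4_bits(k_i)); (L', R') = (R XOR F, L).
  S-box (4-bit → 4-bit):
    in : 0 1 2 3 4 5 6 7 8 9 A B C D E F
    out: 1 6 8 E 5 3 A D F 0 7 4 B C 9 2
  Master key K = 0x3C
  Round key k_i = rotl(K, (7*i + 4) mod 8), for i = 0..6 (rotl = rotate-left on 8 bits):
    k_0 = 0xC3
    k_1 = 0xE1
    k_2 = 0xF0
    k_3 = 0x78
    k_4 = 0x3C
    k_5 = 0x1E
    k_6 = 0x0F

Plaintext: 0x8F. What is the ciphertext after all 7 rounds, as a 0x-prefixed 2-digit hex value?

0x77

s_0 = plaintext = 0x8F
s_1 = Round(s_0, k_0) = 0xF3
s_2 = Round(s_1, k_1) = 0x37
s_3 = Round(s_2, k_2) = 0x7E
s_4 = Round(s_3, k_3) = 0xED
s_5 = Round(s_4, k_4) = 0xD8
s_6 = Round(s_5, k_5) = 0x87
s_7 = Round(s_6, k_6) = 0x77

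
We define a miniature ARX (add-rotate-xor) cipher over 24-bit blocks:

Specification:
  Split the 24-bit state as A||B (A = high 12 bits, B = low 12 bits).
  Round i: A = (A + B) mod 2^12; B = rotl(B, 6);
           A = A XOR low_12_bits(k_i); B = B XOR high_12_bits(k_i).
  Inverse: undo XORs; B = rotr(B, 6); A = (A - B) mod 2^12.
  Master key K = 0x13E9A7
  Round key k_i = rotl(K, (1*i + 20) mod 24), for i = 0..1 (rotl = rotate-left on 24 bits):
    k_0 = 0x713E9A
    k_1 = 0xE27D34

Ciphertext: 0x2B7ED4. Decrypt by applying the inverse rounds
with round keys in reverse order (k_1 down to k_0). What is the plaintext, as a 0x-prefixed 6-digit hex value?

s_0 = ciphertext = 0x2B7ED4
s_1 = InvRound(s_0, k_1) = 0x2C0CC3
s_2 = InvRound(s_1, k_0) = 0x82B42F

0x82B42F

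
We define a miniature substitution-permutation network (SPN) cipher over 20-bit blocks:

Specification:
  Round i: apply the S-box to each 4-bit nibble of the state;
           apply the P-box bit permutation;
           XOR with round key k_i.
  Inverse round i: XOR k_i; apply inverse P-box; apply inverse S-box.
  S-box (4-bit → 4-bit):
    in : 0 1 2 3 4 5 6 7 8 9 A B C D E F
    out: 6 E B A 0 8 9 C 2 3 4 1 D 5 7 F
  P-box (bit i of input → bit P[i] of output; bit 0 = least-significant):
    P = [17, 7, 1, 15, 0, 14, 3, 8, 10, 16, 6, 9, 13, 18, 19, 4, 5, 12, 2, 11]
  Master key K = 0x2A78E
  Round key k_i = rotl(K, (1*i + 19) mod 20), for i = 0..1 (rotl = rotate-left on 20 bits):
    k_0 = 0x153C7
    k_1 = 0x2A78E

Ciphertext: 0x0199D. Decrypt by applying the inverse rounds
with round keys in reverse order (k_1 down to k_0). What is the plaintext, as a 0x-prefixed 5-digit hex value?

s_0 = ciphertext = 0x0199D
s_1 = InvRound(s_0, k_1) = 0x366BC
s_2 = InvRound(s_1, k_0) = 0x96DCD

0x96DCD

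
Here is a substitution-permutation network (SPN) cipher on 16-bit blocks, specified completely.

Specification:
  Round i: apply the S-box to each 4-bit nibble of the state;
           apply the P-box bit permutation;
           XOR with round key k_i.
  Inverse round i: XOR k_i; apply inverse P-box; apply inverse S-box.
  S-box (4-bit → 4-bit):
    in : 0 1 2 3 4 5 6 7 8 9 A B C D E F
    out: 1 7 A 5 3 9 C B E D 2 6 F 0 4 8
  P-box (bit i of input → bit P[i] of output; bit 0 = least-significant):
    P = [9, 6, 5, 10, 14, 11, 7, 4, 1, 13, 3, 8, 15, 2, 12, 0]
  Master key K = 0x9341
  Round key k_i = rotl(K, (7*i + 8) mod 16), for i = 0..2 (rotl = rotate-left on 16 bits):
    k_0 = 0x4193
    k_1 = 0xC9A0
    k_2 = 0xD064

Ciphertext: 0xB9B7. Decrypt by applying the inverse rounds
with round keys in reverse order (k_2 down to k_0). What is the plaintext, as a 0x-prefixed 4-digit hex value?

0x71FE

s_0 = ciphertext = 0xB9B7
s_1 = InvRound(s_0, k_2) = 0xF7CA
s_2 = InvRound(s_1, k_1) = 0xE1AC
s_3 = InvRound(s_2, k_0) = 0x71FE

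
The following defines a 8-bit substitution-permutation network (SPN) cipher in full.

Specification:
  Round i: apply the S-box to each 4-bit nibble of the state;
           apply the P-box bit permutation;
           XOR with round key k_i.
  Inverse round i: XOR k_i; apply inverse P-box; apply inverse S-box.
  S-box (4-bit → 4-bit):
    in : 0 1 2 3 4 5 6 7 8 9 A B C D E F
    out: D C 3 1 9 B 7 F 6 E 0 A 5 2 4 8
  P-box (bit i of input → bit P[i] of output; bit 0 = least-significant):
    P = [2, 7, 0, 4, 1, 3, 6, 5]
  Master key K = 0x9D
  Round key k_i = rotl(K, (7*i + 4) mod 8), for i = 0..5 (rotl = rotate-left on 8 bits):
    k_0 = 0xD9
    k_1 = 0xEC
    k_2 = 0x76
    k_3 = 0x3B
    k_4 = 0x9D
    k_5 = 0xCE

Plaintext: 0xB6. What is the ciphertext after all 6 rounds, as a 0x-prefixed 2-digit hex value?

0xE2

s_0 = plaintext = 0xB6
s_1 = Round(s_0, k_0) = 0x74
s_2 = Round(s_1, k_1) = 0x92
s_3 = Round(s_2, k_2) = 0x9A
s_4 = Round(s_3, k_3) = 0x53
s_5 = Round(s_4, k_4) = 0xB3
s_6 = Round(s_5, k_5) = 0xE2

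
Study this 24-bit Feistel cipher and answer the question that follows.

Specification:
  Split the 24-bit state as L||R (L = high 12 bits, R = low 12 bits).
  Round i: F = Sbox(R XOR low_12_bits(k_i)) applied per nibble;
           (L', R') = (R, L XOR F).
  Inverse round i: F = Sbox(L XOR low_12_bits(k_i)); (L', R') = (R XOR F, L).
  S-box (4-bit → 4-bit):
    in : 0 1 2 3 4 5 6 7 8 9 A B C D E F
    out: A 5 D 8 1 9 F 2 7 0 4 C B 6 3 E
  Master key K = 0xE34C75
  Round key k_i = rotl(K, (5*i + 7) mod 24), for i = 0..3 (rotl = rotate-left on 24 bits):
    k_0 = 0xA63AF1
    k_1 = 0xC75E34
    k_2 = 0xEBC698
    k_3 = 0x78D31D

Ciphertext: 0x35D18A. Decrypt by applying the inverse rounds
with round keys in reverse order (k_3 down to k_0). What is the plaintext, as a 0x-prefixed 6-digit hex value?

0x397723

s_0 = ciphertext = 0x35D18A
s_1 = InvRound(s_0, k_3) = 0xB9035D
s_2 = InvRound(s_1, k_2) = 0x5FAB90
s_3 = InvRound(s_2, k_1) = 0x7235FA
s_4 = InvRound(s_3, k_0) = 0x397723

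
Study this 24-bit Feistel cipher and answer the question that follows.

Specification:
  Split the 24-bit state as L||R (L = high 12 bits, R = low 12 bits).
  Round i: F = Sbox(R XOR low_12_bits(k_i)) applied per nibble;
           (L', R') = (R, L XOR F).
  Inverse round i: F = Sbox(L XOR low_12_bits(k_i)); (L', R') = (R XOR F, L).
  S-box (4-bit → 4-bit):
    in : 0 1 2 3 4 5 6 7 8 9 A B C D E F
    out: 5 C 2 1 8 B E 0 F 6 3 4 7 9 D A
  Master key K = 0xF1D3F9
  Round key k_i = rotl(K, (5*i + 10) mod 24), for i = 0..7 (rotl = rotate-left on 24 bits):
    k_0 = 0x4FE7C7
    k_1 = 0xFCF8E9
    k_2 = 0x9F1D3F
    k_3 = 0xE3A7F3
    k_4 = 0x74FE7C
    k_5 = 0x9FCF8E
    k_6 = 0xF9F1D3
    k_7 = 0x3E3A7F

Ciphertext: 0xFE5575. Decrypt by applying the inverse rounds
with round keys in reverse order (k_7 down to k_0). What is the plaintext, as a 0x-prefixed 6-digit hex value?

0x5439C0

s_0 = ciphertext = 0xFE5575
s_1 = InvRound(s_0, k_7) = 0xE16FE5
s_2 = InvRound(s_1, k_6) = 0x59EE16
s_3 = InvRound(s_2, k_5) = 0xDD359E
s_4 = InvRound(s_3, k_4) = 0x4A4DD3
s_5 = InvRound(s_4, k_3) = 0xC634A4
s_6 = InvRound(s_5, k_2) = 0x813C63
s_7 = InvRound(s_6, k_1) = 0x9C0813
s_8 = InvRound(s_7, k_0) = 0x5439C0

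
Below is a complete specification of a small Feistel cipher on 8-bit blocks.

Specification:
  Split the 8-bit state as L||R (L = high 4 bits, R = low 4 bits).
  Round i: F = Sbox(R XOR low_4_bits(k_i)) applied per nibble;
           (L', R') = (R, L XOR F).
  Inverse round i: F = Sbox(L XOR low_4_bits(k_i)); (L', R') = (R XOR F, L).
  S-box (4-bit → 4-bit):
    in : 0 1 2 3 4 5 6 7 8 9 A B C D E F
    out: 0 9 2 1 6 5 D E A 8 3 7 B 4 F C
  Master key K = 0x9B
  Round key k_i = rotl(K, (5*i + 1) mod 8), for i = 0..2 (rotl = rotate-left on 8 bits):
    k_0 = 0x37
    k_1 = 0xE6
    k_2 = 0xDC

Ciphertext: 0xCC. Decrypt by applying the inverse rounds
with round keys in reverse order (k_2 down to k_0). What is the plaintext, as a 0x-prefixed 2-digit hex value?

s_0 = ciphertext = 0xCC
s_1 = InvRound(s_0, k_2) = 0xCC
s_2 = InvRound(s_1, k_1) = 0xFC
s_3 = InvRound(s_2, k_0) = 0x6F

0x6F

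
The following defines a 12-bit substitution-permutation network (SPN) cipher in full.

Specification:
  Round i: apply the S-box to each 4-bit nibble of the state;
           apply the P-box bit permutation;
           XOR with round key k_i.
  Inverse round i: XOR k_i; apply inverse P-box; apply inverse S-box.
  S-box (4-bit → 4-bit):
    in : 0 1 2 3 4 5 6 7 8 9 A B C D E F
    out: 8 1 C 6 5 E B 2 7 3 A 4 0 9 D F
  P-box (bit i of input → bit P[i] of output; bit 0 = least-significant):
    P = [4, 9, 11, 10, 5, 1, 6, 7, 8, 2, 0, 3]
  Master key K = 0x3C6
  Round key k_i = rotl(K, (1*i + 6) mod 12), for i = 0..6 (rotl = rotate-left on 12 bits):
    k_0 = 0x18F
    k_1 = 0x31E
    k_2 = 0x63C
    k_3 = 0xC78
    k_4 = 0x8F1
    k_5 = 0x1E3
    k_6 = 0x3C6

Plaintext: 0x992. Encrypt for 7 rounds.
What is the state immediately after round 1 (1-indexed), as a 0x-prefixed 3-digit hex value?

0xCA9

s_0 = plaintext = 0x992
s_1 = Round(s_0, k_0) = 0xCA9
s_2 = Round(s_1, k_1) = 0x18C
s_3 = Round(s_2, k_2) = 0x75E
s_4 = Round(s_3, k_3) = 0x0AE
s_5 = Round(s_4, k_4) = 0x46B
s_6 = Round(s_5, k_5) = 0x840
s_7 = Round(s_6, k_6) = 0x6A3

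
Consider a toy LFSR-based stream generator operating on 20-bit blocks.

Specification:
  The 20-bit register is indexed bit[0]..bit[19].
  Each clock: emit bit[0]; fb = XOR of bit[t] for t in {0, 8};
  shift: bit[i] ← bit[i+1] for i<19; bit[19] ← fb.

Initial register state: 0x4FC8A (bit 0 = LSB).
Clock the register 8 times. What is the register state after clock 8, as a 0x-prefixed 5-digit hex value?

reg_0 = 0x4FC8A
clock 1: out=0, reg = 0x27E45
clock 2: out=1, reg = 0x93F22
clock 3: out=0, reg = 0xC9F91
clock 4: out=1, reg = 0x64FC8
clock 5: out=0, reg = 0xB27E4
clock 6: out=0, reg = 0xD93F2
clock 7: out=0, reg = 0xEC9F9
clock 8: out=1, reg = 0x764FC

0x764FC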